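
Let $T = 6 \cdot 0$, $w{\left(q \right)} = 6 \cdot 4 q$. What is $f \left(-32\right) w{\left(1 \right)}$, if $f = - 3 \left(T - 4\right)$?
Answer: $-9216$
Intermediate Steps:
$w{\left(q \right)} = 24 q$
$T = 0$
$f = 12$ ($f = - 3 \left(0 - 4\right) = \left(-3\right) \left(-4\right) = 12$)
$f \left(-32\right) w{\left(1 \right)} = 12 \left(-32\right) 24 \cdot 1 = \left(-384\right) 24 = -9216$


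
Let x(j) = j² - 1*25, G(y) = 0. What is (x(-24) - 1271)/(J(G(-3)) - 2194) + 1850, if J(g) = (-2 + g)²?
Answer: 135074/73 ≈ 1850.3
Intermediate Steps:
x(j) = -25 + j² (x(j) = j² - 25 = -25 + j²)
(x(-24) - 1271)/(J(G(-3)) - 2194) + 1850 = ((-25 + (-24)²) - 1271)/((-2 + 0)² - 2194) + 1850 = ((-25 + 576) - 1271)/((-2)² - 2194) + 1850 = (551 - 1271)/(4 - 2194) + 1850 = -720/(-2190) + 1850 = -720*(-1/2190) + 1850 = 24/73 + 1850 = 135074/73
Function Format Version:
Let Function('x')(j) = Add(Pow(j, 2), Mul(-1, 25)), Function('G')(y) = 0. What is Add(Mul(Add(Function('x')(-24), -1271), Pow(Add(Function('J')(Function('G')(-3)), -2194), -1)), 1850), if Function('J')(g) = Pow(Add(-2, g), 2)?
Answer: Rational(135074, 73) ≈ 1850.3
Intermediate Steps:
Function('x')(j) = Add(-25, Pow(j, 2)) (Function('x')(j) = Add(Pow(j, 2), -25) = Add(-25, Pow(j, 2)))
Add(Mul(Add(Function('x')(-24), -1271), Pow(Add(Function('J')(Function('G')(-3)), -2194), -1)), 1850) = Add(Mul(Add(Add(-25, Pow(-24, 2)), -1271), Pow(Add(Pow(Add(-2, 0), 2), -2194), -1)), 1850) = Add(Mul(Add(Add(-25, 576), -1271), Pow(Add(Pow(-2, 2), -2194), -1)), 1850) = Add(Mul(Add(551, -1271), Pow(Add(4, -2194), -1)), 1850) = Add(Mul(-720, Pow(-2190, -1)), 1850) = Add(Mul(-720, Rational(-1, 2190)), 1850) = Add(Rational(24, 73), 1850) = Rational(135074, 73)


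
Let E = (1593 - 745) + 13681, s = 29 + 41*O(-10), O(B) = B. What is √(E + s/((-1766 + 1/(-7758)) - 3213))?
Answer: √21678131014335145515/38627083 ≈ 120.54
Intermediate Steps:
s = -381 (s = 29 + 41*(-10) = 29 - 410 = -381)
E = 14529 (E = 848 + 13681 = 14529)
√(E + s/((-1766 + 1/(-7758)) - 3213)) = √(14529 - 381/((-1766 + 1/(-7758)) - 3213)) = √(14529 - 381/((-1766 - 1/7758) - 3213)) = √(14529 - 381/(-13700629/7758 - 3213)) = √(14529 - 381/(-38627083/7758)) = √(14529 - 381*(-7758/38627083)) = √(14529 + 2955798/38627083) = √(561215844705/38627083) = √21678131014335145515/38627083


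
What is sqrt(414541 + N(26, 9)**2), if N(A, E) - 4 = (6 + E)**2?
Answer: sqrt(466982) ≈ 683.36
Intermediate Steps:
N(A, E) = 4 + (6 + E)**2
sqrt(414541 + N(26, 9)**2) = sqrt(414541 + (4 + (6 + 9)**2)**2) = sqrt(414541 + (4 + 15**2)**2) = sqrt(414541 + (4 + 225)**2) = sqrt(414541 + 229**2) = sqrt(414541 + 52441) = sqrt(466982)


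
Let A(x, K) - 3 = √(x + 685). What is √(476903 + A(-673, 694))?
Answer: √(476906 + 2*√3) ≈ 690.59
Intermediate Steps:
A(x, K) = 3 + √(685 + x) (A(x, K) = 3 + √(x + 685) = 3 + √(685 + x))
√(476903 + A(-673, 694)) = √(476903 + (3 + √(685 - 673))) = √(476903 + (3 + √12)) = √(476903 + (3 + 2*√3)) = √(476906 + 2*√3)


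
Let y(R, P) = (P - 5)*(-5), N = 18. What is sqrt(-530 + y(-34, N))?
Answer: I*sqrt(595) ≈ 24.393*I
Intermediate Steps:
y(R, P) = 25 - 5*P (y(R, P) = (-5 + P)*(-5) = 25 - 5*P)
sqrt(-530 + y(-34, N)) = sqrt(-530 + (25 - 5*18)) = sqrt(-530 + (25 - 90)) = sqrt(-530 - 65) = sqrt(-595) = I*sqrt(595)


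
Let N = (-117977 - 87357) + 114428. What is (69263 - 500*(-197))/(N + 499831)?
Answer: 167763/408925 ≈ 0.41025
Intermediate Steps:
N = -90906 (N = -205334 + 114428 = -90906)
(69263 - 500*(-197))/(N + 499831) = (69263 - 500*(-197))/(-90906 + 499831) = (69263 + 98500)/408925 = 167763*(1/408925) = 167763/408925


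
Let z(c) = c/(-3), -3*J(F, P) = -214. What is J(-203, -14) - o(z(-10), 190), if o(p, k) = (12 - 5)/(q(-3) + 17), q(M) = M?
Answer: 425/6 ≈ 70.833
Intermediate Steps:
J(F, P) = 214/3 (J(F, P) = -⅓*(-214) = 214/3)
z(c) = -c/3 (z(c) = c*(-⅓) = -c/3)
o(p, k) = ½ (o(p, k) = (12 - 5)/(-3 + 17) = 7/14 = 7*(1/14) = ½)
J(-203, -14) - o(z(-10), 190) = 214/3 - 1*½ = 214/3 - ½ = 425/6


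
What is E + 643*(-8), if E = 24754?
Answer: 19610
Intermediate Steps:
E + 643*(-8) = 24754 + 643*(-8) = 24754 - 5144 = 19610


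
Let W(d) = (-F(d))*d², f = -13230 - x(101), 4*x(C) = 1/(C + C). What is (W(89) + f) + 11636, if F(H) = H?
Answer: -570902905/808 ≈ -7.0656e+5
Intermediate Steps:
x(C) = 1/(8*C) (x(C) = 1/(4*(C + C)) = 1/(4*((2*C))) = (1/(2*C))/4 = 1/(8*C))
f = -10689841/808 (f = -13230 - 1/(8*101) = -13230 - 1*1/808 = -13230 - 1/808 = -10689841/808 ≈ -13230.)
W(d) = -d³ (W(d) = (-d)*d² = -d³)
(W(89) + f) + 11636 = (-1*89³ - 10689841/808) + 11636 = (-1*704969 - 10689841/808) + 11636 = (-704969 - 10689841/808) + 11636 = -580304793/808 + 11636 = -570902905/808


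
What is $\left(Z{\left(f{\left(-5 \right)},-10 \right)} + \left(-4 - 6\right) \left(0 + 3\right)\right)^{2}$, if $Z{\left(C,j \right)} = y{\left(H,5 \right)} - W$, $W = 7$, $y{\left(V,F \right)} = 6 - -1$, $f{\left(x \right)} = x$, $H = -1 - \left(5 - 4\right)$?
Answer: $900$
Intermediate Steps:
$H = -2$ ($H = -1 - \left(5 - 4\right) = -1 - 1 = -2$)
$y{\left(V,F \right)} = 7$ ($y{\left(V,F \right)} = 6 + 1 = 7$)
$Z{\left(C,j \right)} = 0$ ($Z{\left(C,j \right)} = 7 - 7 = 0$)
$\left(Z{\left(f{\left(-5 \right)},-10 \right)} + \left(-4 - 6\right) \left(0 + 3\right)\right)^{2} = \left(0 + \left(-4 - 6\right) \left(0 + 3\right)\right)^{2} = \left(0 + \left(-4 - 6\right) 3\right)^{2} = \left(0 - 30\right)^{2} = \left(-30\right)^{2} = 900$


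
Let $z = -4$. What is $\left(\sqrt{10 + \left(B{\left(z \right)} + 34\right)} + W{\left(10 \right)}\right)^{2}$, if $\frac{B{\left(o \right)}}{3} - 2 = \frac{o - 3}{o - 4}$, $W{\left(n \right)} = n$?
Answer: $\frac{\left(40 + \sqrt{842}\right)^{2}}{16} \approx 297.71$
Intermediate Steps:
$B{\left(o \right)} = 6 + \frac{3 \left(-3 + o\right)}{-4 + o}$ ($B{\left(o \right)} = 6 + 3 \frac{o - 3}{o - 4} = 6 + 3 \frac{-3 + o}{-4 + o} = 6 + \frac{3 \left(-3 + o\right)}{-4 + o}$)
$\left(\sqrt{10 + \left(B{\left(z \right)} + 34\right)} + W{\left(10 \right)}\right)^{2} = \left(\sqrt{10 + \left(\frac{3 \left(-11 + 3 \left(-4\right)\right)}{-4 - 4} + 34\right)} + 10\right)^{2} = \left(\sqrt{10 + \left(\frac{3 \left(-11 - 12\right)}{-8} + 34\right)} + 10\right)^{2} = \left(\sqrt{10 + \left(3 \left(- \frac{1}{8}\right) \left(-23\right) + 34\right)} + 10\right)^{2} = \left(\sqrt{10 + \left(\frac{69}{8} + 34\right)} + 10\right)^{2} = \left(\sqrt{10 + \frac{341}{8}} + 10\right)^{2} = \left(\sqrt{\frac{421}{8}} + 10\right)^{2} = \left(\frac{\sqrt{842}}{4} + 10\right)^{2} = \left(10 + \frac{\sqrt{842}}{4}\right)^{2}$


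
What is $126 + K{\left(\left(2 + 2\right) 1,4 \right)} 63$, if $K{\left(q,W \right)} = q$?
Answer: $378$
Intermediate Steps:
$126 + K{\left(\left(2 + 2\right) 1,4 \right)} 63 = 126 + \left(2 + 2\right) 1 \cdot 63 = 126 + 4 \cdot 1 \cdot 63 = 126 + 4 \cdot 63 = 126 + 252 = 378$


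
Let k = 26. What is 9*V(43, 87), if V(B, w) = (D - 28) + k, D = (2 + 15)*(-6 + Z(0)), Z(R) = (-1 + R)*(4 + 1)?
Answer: -1701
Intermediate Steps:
Z(R) = -5 + 5*R (Z(R) = (-1 + R)*5 = -5 + 5*R)
D = -187 (D = (2 + 15)*(-6 + (-5 + 5*0)) = 17*(-6 + (-5 + 0)) = 17*(-6 - 5) = 17*(-11) = -187)
V(B, w) = -189 (V(B, w) = (-187 - 28) + 26 = -215 + 26 = -189)
9*V(43, 87) = 9*(-189) = -1701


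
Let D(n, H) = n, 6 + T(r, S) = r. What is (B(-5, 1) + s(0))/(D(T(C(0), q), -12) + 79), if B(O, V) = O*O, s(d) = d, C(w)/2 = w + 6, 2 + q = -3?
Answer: 5/17 ≈ 0.29412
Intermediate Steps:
q = -5 (q = -2 - 3 = -5)
C(w) = 12 + 2*w (C(w) = 2*(w + 6) = 2*(6 + w) = 12 + 2*w)
T(r, S) = -6 + r
B(O, V) = O²
(B(-5, 1) + s(0))/(D(T(C(0), q), -12) + 79) = ((-5)² + 0)/((-6 + (12 + 2*0)) + 79) = (25 + 0)/((-6 + (12 + 0)) + 79) = 25/((-6 + 12) + 79) = 25/(6 + 79) = 25/85 = 25*(1/85) = 5/17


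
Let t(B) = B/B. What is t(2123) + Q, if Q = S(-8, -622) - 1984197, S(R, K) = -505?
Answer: -1984701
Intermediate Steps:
t(B) = 1
Q = -1984702 (Q = -505 - 1984197 = -1984702)
t(2123) + Q = 1 - 1984702 = -1984701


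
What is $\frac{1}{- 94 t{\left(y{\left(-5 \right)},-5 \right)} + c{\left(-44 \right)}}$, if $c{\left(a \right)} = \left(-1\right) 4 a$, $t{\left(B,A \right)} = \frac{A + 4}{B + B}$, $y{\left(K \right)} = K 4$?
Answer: $\frac{20}{3473} \approx 0.0057587$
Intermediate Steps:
$y{\left(K \right)} = 4 K$
$t{\left(B,A \right)} = \frac{4 + A}{2 B}$
$c{\left(a \right)} = - 4 a$
$\frac{1}{- 94 t{\left(y{\left(-5 \right)},-5 \right)} + c{\left(-44 \right)}} = \frac{1}{- 94 \frac{4 - 5}{2 \cdot 4 \left(-5\right)} - -176} = \frac{1}{- 94 \cdot \frac{1}{2} \frac{1}{-20} \left(-1\right) + 176} = \frac{1}{- 94 \cdot \frac{1}{2} \left(- \frac{1}{20}\right) \left(-1\right) + 176} = \frac{1}{\left(-94\right) \frac{1}{40} + 176} = \frac{1}{- \frac{47}{20} + 176} = \frac{1}{\frac{3473}{20}} = \frac{20}{3473}$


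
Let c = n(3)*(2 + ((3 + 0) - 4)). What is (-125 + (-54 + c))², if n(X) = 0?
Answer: 32041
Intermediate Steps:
c = 0 (c = 0*(2 + ((3 + 0) - 4)) = 0*(2 + (3 - 4)) = 0*(2 - 1) = 0*1 = 0)
(-125 + (-54 + c))² = (-125 + (-54 + 0))² = (-125 - 54)² = (-179)² = 32041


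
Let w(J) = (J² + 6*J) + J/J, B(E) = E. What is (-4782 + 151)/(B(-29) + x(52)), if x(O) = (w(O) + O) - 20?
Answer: -4631/3020 ≈ -1.5334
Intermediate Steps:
w(J) = 1 + J² + 6*J (w(J) = (J² + 6*J) + 1 = 1 + J² + 6*J)
x(O) = -19 + O² + 7*O (x(O) = ((1 + O² + 6*O) + O) - 20 = (1 + O² + 7*O) - 20 = -19 + O² + 7*O)
(-4782 + 151)/(B(-29) + x(52)) = (-4782 + 151)/(-29 + (-19 + 52² + 7*52)) = -4631/(-29 + (-19 + 2704 + 364)) = -4631/(-29 + 3049) = -4631/3020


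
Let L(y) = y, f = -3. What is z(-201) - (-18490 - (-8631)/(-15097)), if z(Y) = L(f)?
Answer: 279106870/15097 ≈ 18488.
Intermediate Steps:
z(Y) = -3
z(-201) - (-18490 - (-8631)/(-15097)) = -3 - (-18490 - (-8631)/(-15097)) = -3 - (-18490 - (-8631)*(-1)/15097) = -3 - (-18490 - 1*8631/15097) = -3 - (-18490 - 8631/15097) = -3 - 1*(-279152161/15097) = -3 + 279152161/15097 = 279106870/15097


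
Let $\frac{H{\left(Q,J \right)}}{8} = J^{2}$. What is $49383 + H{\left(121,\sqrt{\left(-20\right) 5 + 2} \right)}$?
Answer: $48599$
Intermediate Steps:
$H{\left(Q,J \right)} = 8 J^{2}$
$49383 + H{\left(121,\sqrt{\left(-20\right) 5 + 2} \right)} = 49383 + 8 \left(\sqrt{\left(-20\right) 5 + 2}\right)^{2} = 49383 + 8 \left(\sqrt{-100 + 2}\right)^{2} = 49383 + 8 \left(\sqrt{-98}\right)^{2} = 49383 + 8 \left(7 i \sqrt{2}\right)^{2} = 49383 + 8 \left(-98\right) = 49383 - 784 = 48599$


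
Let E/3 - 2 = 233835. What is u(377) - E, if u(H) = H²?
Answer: -559382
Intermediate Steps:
E = 701511 (E = 6 + 3*233835 = 6 + 701505 = 701511)
u(377) - E = 377² - 1*701511 = 142129 - 701511 = -559382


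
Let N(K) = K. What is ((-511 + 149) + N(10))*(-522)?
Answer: 183744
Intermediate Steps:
((-511 + 149) + N(10))*(-522) = ((-511 + 149) + 10)*(-522) = (-362 + 10)*(-522) = -352*(-522) = 183744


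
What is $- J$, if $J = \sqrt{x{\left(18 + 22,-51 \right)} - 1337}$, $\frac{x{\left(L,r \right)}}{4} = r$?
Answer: $- i \sqrt{1541} \approx - 39.256 i$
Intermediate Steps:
$x{\left(L,r \right)} = 4 r$
$J = i \sqrt{1541}$ ($J = \sqrt{4 \left(-51\right) - 1337} = \sqrt{-204 - 1337} = \sqrt{-1541} = i \sqrt{1541} \approx 39.256 i$)
$- J = - i \sqrt{1541}$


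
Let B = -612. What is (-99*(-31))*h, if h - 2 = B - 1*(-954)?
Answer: 1055736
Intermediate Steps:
h = 344 (h = 2 + (-612 - 1*(-954)) = 2 + (-612 + 954) = 2 + 342 = 344)
(-99*(-31))*h = -99*(-31)*344 = 3069*344 = 1055736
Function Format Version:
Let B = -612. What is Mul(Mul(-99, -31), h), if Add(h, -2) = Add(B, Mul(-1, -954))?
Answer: 1055736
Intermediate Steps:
h = 344 (h = Add(2, Add(-612, Mul(-1, -954))) = Add(2, Add(-612, 954)) = Add(2, 342) = 344)
Mul(Mul(-99, -31), h) = Mul(Mul(-99, -31), 344) = Mul(3069, 344) = 1055736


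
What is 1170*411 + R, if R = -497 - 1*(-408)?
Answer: 480781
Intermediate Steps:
R = -89 (R = -497 + 408 = -89)
1170*411 + R = 1170*411 - 89 = 480870 - 89 = 480781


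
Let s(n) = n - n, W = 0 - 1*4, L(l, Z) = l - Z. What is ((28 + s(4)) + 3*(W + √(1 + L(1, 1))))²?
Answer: 361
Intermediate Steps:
W = -4 (W = 0 - 4 = -4)
s(n) = 0
((28 + s(4)) + 3*(W + √(1 + L(1, 1))))² = ((28 + 0) + 3*(-4 + √(1 + (1 - 1*1))))² = (28 + 3*(-4 + √(1 + (1 - 1))))² = (28 + 3*(-4 + √(1 + 0)))² = (28 + 3*(-4 + √1))² = (28 + 3*(-4 + 1))² = (28 + 3*(-3))² = (28 - 9)² = 19² = 361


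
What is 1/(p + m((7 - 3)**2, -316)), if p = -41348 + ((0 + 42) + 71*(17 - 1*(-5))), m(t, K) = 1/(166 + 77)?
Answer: -243/9657791 ≈ -2.5161e-5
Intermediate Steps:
m(t, K) = 1/243
p = -39744 (p = -41348 + (42 + 71*(17 + 5)) = -41348 + (42 + 71*22) = -41348 + (42 + 1562) = -41348 + 1604 = -39744)
1/(p + m((7 - 3)**2, -316)) = 1/(-39744 + 1/243) = 1/(-9657791/243) = -243/9657791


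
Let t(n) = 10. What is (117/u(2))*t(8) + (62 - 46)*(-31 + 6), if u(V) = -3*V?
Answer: -595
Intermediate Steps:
(117/u(2))*t(8) + (62 - 46)*(-31 + 6) = (117/((-3*2)))*10 + (62 - 46)*(-31 + 6) = (117/(-6))*10 + 16*(-25) = (117*(-1/6))*10 - 400 = -39/2*10 - 400 = -195 - 400 = -595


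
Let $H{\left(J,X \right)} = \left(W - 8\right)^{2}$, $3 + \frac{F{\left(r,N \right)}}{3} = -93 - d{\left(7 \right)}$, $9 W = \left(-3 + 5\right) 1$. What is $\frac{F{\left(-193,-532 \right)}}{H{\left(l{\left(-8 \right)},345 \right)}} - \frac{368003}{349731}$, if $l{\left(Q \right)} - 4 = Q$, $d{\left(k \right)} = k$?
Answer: $- \frac{10556631899}{1713681900} \approx -6.1602$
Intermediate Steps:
$W = \frac{2}{9}$ ($W = \frac{\left(-3 + 5\right) 1}{9} = \frac{2 \cdot 1}{9} = \frac{1}{9} \cdot 2 = \frac{2}{9} \approx 0.22222$)
$l{\left(Q \right)} = 4 + Q$
$F{\left(r,N \right)} = -309$ ($F{\left(r,N \right)} = -9 + 3 \left(-93 - 7\right) = -9 + 3 \left(-100\right) = -9 - 300 = -309$)
$H{\left(J,X \right)} = \frac{4900}{81}$ ($H{\left(J,X \right)} = \left(\frac{2}{9} - 8\right)^{2} = \left(- \frac{70}{9}\right)^{2} = \frac{4900}{81}$)
$\frac{F{\left(-193,-532 \right)}}{H{\left(l{\left(-8 \right)},345 \right)}} - \frac{368003}{349731} = - \frac{309}{\frac{4900}{81}} - \frac{368003}{349731} = \left(-309\right) \frac{81}{4900} - \frac{368003}{349731} = - \frac{25029}{4900} - \frac{368003}{349731} = - \frac{10556631899}{1713681900}$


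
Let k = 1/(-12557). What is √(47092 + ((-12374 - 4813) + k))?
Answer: 2*√1178842005947/12557 ≈ 172.93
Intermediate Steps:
k = -1/12557 ≈ -7.9637e-5
√(47092 + ((-12374 - 4813) + k)) = √(47092 + ((-12374 - 4813) - 1/12557)) = √(47092 + (-17187 - 1/12557)) = √(47092 - 215817160/12557) = √(375517084/12557) = 2*√1178842005947/12557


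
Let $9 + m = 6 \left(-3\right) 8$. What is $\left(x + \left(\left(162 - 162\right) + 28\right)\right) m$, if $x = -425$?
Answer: $60741$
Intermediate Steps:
$m = -153$ ($m = -9 + 6 \left(-3\right) 8 = -9 - 144 = -153$)
$\left(x + \left(\left(162 - 162\right) + 28\right)\right) m = \left(-425 + \left(\left(162 - 162\right) + 28\right)\right) \left(-153\right) = \left(-425 + \left(0 + 28\right)\right) \left(-153\right) = \left(-425 + 28\right) \left(-153\right) = \left(-397\right) \left(-153\right) = 60741$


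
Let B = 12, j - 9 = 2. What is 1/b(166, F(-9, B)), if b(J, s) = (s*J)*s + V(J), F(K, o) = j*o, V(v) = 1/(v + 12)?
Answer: 178/514844353 ≈ 3.4574e-7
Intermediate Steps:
j = 11 (j = 9 + 2 = 11)
V(v) = 1/(12 + v)
F(K, o) = 11*o
b(J, s) = 1/(12 + J) + J*s² (b(J, s) = (s*J)*s + 1/(12 + J) = (J*s)*s + 1/(12 + J) = J*s² + 1/(12 + J) = 1/(12 + J) + J*s²)
1/b(166, F(-9, B)) = 1/((1 + 166*(11*12)²*(12 + 166))/(12 + 166)) = 1/((1 + 166*132²*178)/178) = 1/((1 + 166*17424*178)/178) = 1/((1 + 514844352)/178) = 1/((1/178)*514844353) = 1/(514844353/178) = 178/514844353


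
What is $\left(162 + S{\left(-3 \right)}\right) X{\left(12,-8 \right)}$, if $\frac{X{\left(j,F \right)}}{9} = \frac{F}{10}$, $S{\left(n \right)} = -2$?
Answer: $-1152$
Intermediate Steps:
$X{\left(j,F \right)} = \frac{9 F}{10}$ ($X{\left(j,F \right)} = 9 \frac{F}{10} = \frac{9 F}{10}$)
$\left(162 + S{\left(-3 \right)}\right) X{\left(12,-8 \right)} = \left(162 - 2\right) \frac{9}{10} \left(-8\right) = 160 \left(- \frac{36}{5}\right) = -1152$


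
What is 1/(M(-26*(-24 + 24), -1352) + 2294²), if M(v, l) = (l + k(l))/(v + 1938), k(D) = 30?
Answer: 969/5099299823 ≈ 1.9003e-7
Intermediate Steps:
M(v, l) = (30 + l)/(1938 + v) (M(v, l) = (l + 30)/(v + 1938) = (30 + l)/(1938 + v))
1/(M(-26*(-24 + 24), -1352) + 2294²) = 1/((30 - 1352)/(1938 - 26*(-24 + 24)) + 2294²) = 1/(-1322/(1938 - 26*0) + 5262436) = 1/(-1322/(1938 + 0) + 5262436) = 1/(-1322/1938 + 5262436) = 1/((1/1938)*(-1322) + 5262436) = 1/(-661/969 + 5262436) = 1/(5099299823/969) = 969/5099299823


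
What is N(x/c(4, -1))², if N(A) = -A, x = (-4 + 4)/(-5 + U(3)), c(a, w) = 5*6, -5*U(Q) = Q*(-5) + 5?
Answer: 0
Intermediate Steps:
U(Q) = -1 + Q (U(Q) = -(Q*(-5) + 5)/5 = -(-5*Q + 5)/5 = -(5 - 5*Q)/5 = -1 + Q)
c(a, w) = 30
x = 0 (x = (-4 + 4)/(-5 + (-1 + 3)) = 0/(-5 + 2) = 0/(-3) = 0*(-⅓) = 0)
N(x/c(4, -1))² = (-0/30)² = (-1*0)² = 0² = 0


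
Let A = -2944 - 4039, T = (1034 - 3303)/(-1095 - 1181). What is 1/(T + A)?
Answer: -2276/15891039 ≈ -0.00014323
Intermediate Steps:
T = 2269/2276 (T = -2269/(-2276) = -2269*(-1/2276) = 2269/2276 ≈ 0.99692)
A = -6983
1/(T + A) = 1/(2269/2276 - 6983) = 1/(-15891039/2276) = -2276/15891039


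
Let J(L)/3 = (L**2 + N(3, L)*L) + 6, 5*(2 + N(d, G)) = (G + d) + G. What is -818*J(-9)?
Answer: -323928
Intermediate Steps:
N(d, G) = -2 + d/5 + 2*G/5 (N(d, G) = -2 + ((G + d) + G)/5 = -2 + (d + 2*G)/5 = -2 + (d/5 + 2*G/5) = -2 + d/5 + 2*G/5)
J(L) = 18 + 3*L**2 + 3*L*(-7/5 + 2*L/5) (J(L) = 3*((L**2 + (-2 + (1/5)*3 + 2*L/5)*L) + 6) = 3*((L**2 + (-2 + 3/5 + 2*L/5)*L) + 6) = 3*((L**2 + (-7/5 + 2*L/5)*L) + 6) = 3*((L**2 + L*(-7/5 + 2*L/5)) + 6) = 3*(6 + L**2 + L*(-7/5 + 2*L/5)) = 18 + 3*L**2 + 3*L*(-7/5 + 2*L/5))
-818*J(-9) = -818*(18 - 21/5*(-9) + (21/5)*(-9)**2) = -818*(18 + 189/5 + (21/5)*81) = -818*(18 + 189/5 + 1701/5) = -818*396 = -323928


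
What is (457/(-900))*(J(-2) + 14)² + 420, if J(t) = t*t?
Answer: 6387/25 ≈ 255.48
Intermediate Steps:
J(t) = t²
(457/(-900))*(J(-2) + 14)² + 420 = (457/(-900))*((-2)² + 14)² + 420 = (457*(-1/900))*(4 + 14)² + 420 = -457/900*18² + 420 = -457/900*324 + 420 = -4113/25 + 420 = 6387/25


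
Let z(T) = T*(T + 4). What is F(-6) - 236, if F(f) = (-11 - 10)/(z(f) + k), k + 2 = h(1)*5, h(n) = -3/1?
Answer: -1159/5 ≈ -231.80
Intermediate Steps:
h(n) = -3 (h(n) = -3*1 = -3)
k = -17 (k = -2 - 3*5 = -2 - 15 = -17)
z(T) = T*(4 + T)
F(f) = -21/(-17 + f*(4 + f)) (F(f) = (-11 - 10)/(f*(4 + f) - 17) = -21/(-17 + f*(4 + f)))
F(-6) - 236 = -21/(-17 - 6*(4 - 6)) - 236 = -21/(-17 - 6*(-2)) - 236 = -21/(-17 + 12) - 236 = -21/(-5) - 236 = -21*(-⅕) - 236 = 21/5 - 236 = -1159/5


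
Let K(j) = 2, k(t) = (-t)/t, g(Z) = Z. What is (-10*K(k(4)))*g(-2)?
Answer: 40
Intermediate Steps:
k(t) = -1
(-10*K(k(4)))*g(-2) = -10*2*(-2) = -20*(-2) = 40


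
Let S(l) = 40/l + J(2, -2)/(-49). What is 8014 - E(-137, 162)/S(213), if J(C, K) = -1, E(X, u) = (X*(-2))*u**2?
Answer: -75033549650/2173 ≈ -3.4530e+7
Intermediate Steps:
E(X, u) = -2*X*u**2 (E(X, u) = (-2*X)*u**2 = -2*X*u**2)
S(l) = 1/49 + 40/l (S(l) = 40/l - 1/(-49) = 40/l - 1*(-1/49) = 40/l + 1/49 = 1/49 + 40/l)
8014 - E(-137, 162)/S(213) = 8014 - (-2*(-137)*162**2)/((1/49)*(1960 + 213)/213) = 8014 - (-2*(-137)*26244)/((1/49)*(1/213)*2173) = 8014 - 7190856/2173/10437 = 8014 - 7190856*10437/2173 = 8014 - 1*75050964072/2173 = 8014 - 75050964072/2173 = -75033549650/2173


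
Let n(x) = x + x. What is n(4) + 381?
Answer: 389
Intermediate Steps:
n(x) = 2*x
n(4) + 381 = 2*4 + 381 = 8 + 381 = 389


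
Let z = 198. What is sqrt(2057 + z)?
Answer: sqrt(2255) ≈ 47.487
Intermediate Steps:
sqrt(2057 + z) = sqrt(2057 + 198) = sqrt(2255)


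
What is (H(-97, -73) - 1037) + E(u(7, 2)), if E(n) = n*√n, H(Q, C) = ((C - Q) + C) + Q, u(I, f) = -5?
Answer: -1183 - 5*I*√5 ≈ -1183.0 - 11.18*I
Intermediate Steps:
H(Q, C) = 2*C (H(Q, C) = (-Q + 2*C) + Q = 2*C)
E(n) = n^(3/2)
(H(-97, -73) - 1037) + E(u(7, 2)) = (2*(-73) - 1037) + (-5)^(3/2) = (-146 - 1037) - 5*I*√5 = -1183 - 5*I*√5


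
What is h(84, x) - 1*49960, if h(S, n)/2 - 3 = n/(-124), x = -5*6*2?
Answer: -1548544/31 ≈ -49953.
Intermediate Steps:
x = -60 (x = -30*2 = -60)
h(S, n) = 6 - n/62 (h(S, n) = 6 + 2*(n/(-124)) = 6 + 2*(n*(-1/124)) = 6 + 2*(-n/124) = 6 - n/62)
h(84, x) - 1*49960 = (6 - 1/62*(-60)) - 1*49960 = (6 + 30/31) - 49960 = 216/31 - 49960 = -1548544/31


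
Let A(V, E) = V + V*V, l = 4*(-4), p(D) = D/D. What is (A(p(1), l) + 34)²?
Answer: 1296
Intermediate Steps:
p(D) = 1
l = -16
A(V, E) = V + V²
(A(p(1), l) + 34)² = (1*(1 + 1) + 34)² = (1*2 + 34)² = (2 + 34)² = 36² = 1296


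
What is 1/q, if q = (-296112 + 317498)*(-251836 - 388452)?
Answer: -1/13693199168 ≈ -7.3029e-11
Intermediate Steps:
q = -13693199168 (q = 21386*(-640288) = -13693199168)
1/q = 1/(-13693199168) = -1/13693199168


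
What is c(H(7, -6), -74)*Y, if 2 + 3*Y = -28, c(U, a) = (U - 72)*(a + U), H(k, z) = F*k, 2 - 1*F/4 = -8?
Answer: -428480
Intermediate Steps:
F = 40 (F = 8 - 4*(-8) = 8 + 32 = 40)
H(k, z) = 40*k
c(U, a) = (-72 + U)*(U + a)
Y = -10 (Y = -⅔ + (⅓)*(-28) = -⅔ - 28/3 = -10)
c(H(7, -6), -74)*Y = ((40*7)² - 2880*7 - 72*(-74) + (40*7)*(-74))*(-10) = (280² - 72*280 + 5328 + 280*(-74))*(-10) = (78400 - 20160 + 5328 - 20720)*(-10) = 42848*(-10) = -428480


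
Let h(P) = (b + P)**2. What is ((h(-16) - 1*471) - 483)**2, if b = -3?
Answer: 351649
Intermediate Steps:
h(P) = (-3 + P)**2
((h(-16) - 1*471) - 483)**2 = (((-3 - 16)**2 - 1*471) - 483)**2 = (((-19)**2 - 471) - 483)**2 = ((361 - 471) - 483)**2 = (-110 - 483)**2 = (-593)**2 = 351649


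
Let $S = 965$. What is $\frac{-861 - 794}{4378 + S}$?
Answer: $- \frac{1655}{5343} \approx -0.30975$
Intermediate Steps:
$\frac{-861 - 794}{4378 + S} = \frac{-861 - 794}{4378 + 965} = - \frac{1655}{5343}$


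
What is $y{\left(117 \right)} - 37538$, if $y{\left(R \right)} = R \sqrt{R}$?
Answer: $-37538 + 351 \sqrt{13} \approx -36272.0$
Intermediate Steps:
$y{\left(R \right)} = R^{\frac{3}{2}}$
$y{\left(117 \right)} - 37538 = 117^{\frac{3}{2}} - 37538 = 351 \sqrt{13} - 37538 = -37538 + 351 \sqrt{13}$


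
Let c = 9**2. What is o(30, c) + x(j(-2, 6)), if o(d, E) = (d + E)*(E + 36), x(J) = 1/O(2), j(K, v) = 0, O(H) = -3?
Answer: 38960/3 ≈ 12987.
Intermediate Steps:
c = 81
x(J) = -1/3 (x(J) = 1/(-3) = -1/3)
o(d, E) = (36 + E)*(E + d) (o(d, E) = (E + d)*(36 + E) = (36 + E)*(E + d))
o(30, c) + x(j(-2, 6)) = (81**2 + 36*81 + 36*30 + 81*30) - 1/3 = (6561 + 2916 + 1080 + 2430) - 1/3 = 12987 - 1/3 = 38960/3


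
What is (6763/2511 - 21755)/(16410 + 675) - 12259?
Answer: -525971052707/42900435 ≈ -12260.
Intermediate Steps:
(6763/2511 - 21755)/(16410 + 675) - 12259 = (6763*(1/2511) - 21755)/17085 - 12259 = (6763/2511 - 21755)*(1/17085) - 12259 = -54620042/2511*1/17085 - 12259 = -54620042/42900435 - 12259 = -525971052707/42900435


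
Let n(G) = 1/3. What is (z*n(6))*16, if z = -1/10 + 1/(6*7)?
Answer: -128/315 ≈ -0.40635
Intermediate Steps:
n(G) = ⅓
z = -8/105 (z = -1*⅒ + (⅙)*(⅐) = -⅒ + 1/42 = -8/105 ≈ -0.076190)
(z*n(6))*16 = -8/105*⅓*16 = -8/315*16 = -128/315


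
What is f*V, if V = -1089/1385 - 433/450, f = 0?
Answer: 0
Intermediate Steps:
V = -217951/124650 (V = -1089*1/1385 - 433*1/450 = -1089/1385 - 433/450 = -217951/124650 ≈ -1.7485)
f*V = 0*(-217951/124650) = 0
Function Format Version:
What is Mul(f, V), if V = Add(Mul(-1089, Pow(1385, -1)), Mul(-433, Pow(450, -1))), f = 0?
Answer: 0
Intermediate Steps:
V = Rational(-217951, 124650) (V = Add(Mul(-1089, Rational(1, 1385)), Mul(-433, Rational(1, 450))) = Add(Rational(-1089, 1385), Rational(-433, 450)) = Rational(-217951, 124650) ≈ -1.7485)
Mul(f, V) = Mul(0, Rational(-217951, 124650)) = 0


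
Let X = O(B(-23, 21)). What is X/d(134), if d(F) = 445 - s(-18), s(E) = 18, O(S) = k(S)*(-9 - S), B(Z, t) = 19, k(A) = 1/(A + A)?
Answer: -2/1159 ≈ -0.0017256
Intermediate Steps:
k(A) = 1/(2*A)
O(S) = (-9 - S)/(2*S) (O(S) = (1/(2*S))*(-9 - S) = (-9 - S)/(2*S))
X = -14/19 (X = (½)*(-9 - 1*19)/19 = (½)*(1/19)*(-9 - 19) = (½)*(1/19)*(-28) = -14/19 ≈ -0.73684)
d(F) = 427 (d(F) = 445 - 1*18 = 445 - 18 = 427)
X/d(134) = -14/19/427 = -14/19*1/427 = -2/1159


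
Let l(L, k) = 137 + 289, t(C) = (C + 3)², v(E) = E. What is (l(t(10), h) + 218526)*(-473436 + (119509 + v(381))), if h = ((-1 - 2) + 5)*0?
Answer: -77409603792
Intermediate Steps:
t(C) = (3 + C)²
h = 0 (h = (-3 + 5)*0 = 2*0 = 0)
l(L, k) = 426
(l(t(10), h) + 218526)*(-473436 + (119509 + v(381))) = (426 + 218526)*(-473436 + (119509 + 381)) = 218952*(-473436 + 119890) = 218952*(-353546) = -77409603792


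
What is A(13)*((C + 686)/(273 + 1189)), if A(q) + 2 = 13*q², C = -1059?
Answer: -818735/1462 ≈ -560.01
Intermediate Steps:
A(q) = -2 + 13*q²
A(13)*((C + 686)/(273 + 1189)) = (-2 + 13*13²)*((-1059 + 686)/(273 + 1189)) = (-2 + 13*169)*(-373/1462) = (-2 + 2197)*(-373*1/1462) = 2195*(-373/1462) = -818735/1462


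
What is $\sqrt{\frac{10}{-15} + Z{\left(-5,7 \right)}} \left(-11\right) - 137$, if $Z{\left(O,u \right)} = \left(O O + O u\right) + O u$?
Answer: $-137 - \frac{11 i \sqrt{411}}{3} \approx -137.0 - 74.335 i$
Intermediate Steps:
$Z{\left(O,u \right)} = O^{2} + 2 O u$ ($Z{\left(O,u \right)} = \left(O^{2} + O u\right) + O u = O^{2} + 2 O u$)
$\sqrt{\frac{10}{-15} + Z{\left(-5,7 \right)}} \left(-11\right) - 137 = \sqrt{\frac{10}{-15} - 5 \left(-5 + 2 \cdot 7\right)} \left(-11\right) - 137 = \sqrt{10 \left(- \frac{1}{15}\right) - 5 \left(-5 + 14\right)} \left(-11\right) - 137 = \sqrt{- \frac{2}{3} - 45} \left(-11\right) - 137 = \sqrt{- \frac{137}{3}} \left(-11\right) - 137 = \frac{i \sqrt{411}}{3} \left(-11\right) - 137 = - \frac{11 i \sqrt{411}}{3} - 137 = -137 - \frac{11 i \sqrt{411}}{3}$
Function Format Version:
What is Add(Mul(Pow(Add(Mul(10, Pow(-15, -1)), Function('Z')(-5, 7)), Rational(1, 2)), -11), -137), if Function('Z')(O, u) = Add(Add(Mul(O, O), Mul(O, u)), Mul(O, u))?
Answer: Add(-137, Mul(Rational(-11, 3), I, Pow(411, Rational(1, 2)))) ≈ Add(-137.00, Mul(-74.335, I))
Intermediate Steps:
Function('Z')(O, u) = Add(Pow(O, 2), Mul(2, O, u)) (Function('Z')(O, u) = Add(Add(Pow(O, 2), Mul(O, u)), Mul(O, u)) = Add(Pow(O, 2), Mul(2, O, u)))
Add(Mul(Pow(Add(Mul(10, Pow(-15, -1)), Function('Z')(-5, 7)), Rational(1, 2)), -11), -137) = Add(Mul(Pow(Add(Mul(10, Pow(-15, -1)), Mul(-5, Add(-5, Mul(2, 7)))), Rational(1, 2)), -11), -137) = Add(Mul(Pow(Add(Mul(10, Rational(-1, 15)), Mul(-5, Add(-5, 14))), Rational(1, 2)), -11), -137) = Add(Mul(Pow(Add(Rational(-2, 3), Mul(-5, 9)), Rational(1, 2)), -11), -137) = Add(Mul(Pow(Add(Rational(-2, 3), -45), Rational(1, 2)), -11), -137) = Add(Mul(Pow(Rational(-137, 3), Rational(1, 2)), -11), -137) = Add(Mul(Mul(Rational(1, 3), I, Pow(411, Rational(1, 2))), -11), -137) = Add(Mul(Rational(-11, 3), I, Pow(411, Rational(1, 2))), -137) = Add(-137, Mul(Rational(-11, 3), I, Pow(411, Rational(1, 2))))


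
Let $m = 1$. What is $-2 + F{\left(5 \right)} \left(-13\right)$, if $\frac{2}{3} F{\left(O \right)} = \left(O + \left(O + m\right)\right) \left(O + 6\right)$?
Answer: $- \frac{4723}{2} \approx -2361.5$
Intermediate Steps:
$F{\left(O \right)} = \frac{3 \left(1 + 2 O\right) \left(6 + O\right)}{2}$ ($F{\left(O \right)} = \frac{3 \left(O + \left(O + 1\right)\right) \left(O + 6\right)}{2} = \frac{3 \left(O + \left(1 + O\right)\right) \left(6 + O\right)}{2} = \frac{3 \left(1 + 2 O\right) \left(6 + O\right)}{2}$)
$-2 + F{\left(5 \right)} \left(-13\right) = -2 + \left(9 + 3 \cdot 5^{2} + \frac{39}{2} \cdot 5\right) \left(-13\right) = -2 + \left(9 + 3 \cdot 25 + \frac{195}{2}\right) \left(-13\right) = -2 + \left(9 + 75 + \frac{195}{2}\right) \left(-13\right) = -2 + \frac{363}{2} \left(-13\right) = -2 - \frac{4719}{2} = - \frac{4723}{2}$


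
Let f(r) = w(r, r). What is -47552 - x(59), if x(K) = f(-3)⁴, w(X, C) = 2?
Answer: -47568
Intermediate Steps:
f(r) = 2
x(K) = 16 (x(K) = 2⁴ = 16)
-47552 - x(59) = -47552 - 1*16 = -47552 - 16 = -47568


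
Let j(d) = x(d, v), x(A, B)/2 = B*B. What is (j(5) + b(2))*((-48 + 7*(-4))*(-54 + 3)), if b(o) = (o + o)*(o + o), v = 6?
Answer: 341088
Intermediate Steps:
b(o) = 4*o**2 (b(o) = (2*o)*(2*o) = 4*o**2)
x(A, B) = 2*B**2 (x(A, B) = 2*(B*B) = 2*B**2)
j(d) = 72 (j(d) = 2*6**2 = 2*36 = 72)
(j(5) + b(2))*((-48 + 7*(-4))*(-54 + 3)) = (72 + 4*2**2)*((-48 + 7*(-4))*(-54 + 3)) = (72 + 4*4)*((-48 - 28)*(-51)) = (72 + 16)*(-76*(-51)) = 88*3876 = 341088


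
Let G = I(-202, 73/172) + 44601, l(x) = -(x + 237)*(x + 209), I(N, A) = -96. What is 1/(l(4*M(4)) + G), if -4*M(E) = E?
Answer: -1/3260 ≈ -0.00030675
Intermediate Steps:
M(E) = -E/4
l(x) = -(209 + x)*(237 + x) (l(x) = -(237 + x)*(209 + x) = -(209 + x)*(237 + x))
G = 44505 (G = -96 + 44601 = 44505)
1/(l(4*M(4)) + G) = 1/((-49533 - (4*(-¼*4))² - 1784*(-¼*4)) + 44505) = 1/((-49533 - (4*(-1))² - 1784*(-1)) + 44505) = 1/((-49533 - 1*(-4)² - 446*(-4)) + 44505) = 1/((-49533 - 1*16 + 1784) + 44505) = 1/((-49533 - 16 + 1784) + 44505) = 1/(-47765 + 44505) = 1/(-3260) = -1/3260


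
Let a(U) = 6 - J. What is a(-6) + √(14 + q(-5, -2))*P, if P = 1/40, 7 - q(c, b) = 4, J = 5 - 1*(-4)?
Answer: -3 + √17/40 ≈ -2.8969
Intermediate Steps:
J = 9 (J = 5 + 4 = 9)
q(c, b) = 3 (q(c, b) = 7 - 1*4 = 7 - 4 = 3)
a(U) = -3 (a(U) = 6 - 1*9 = 6 - 9 = -3)
P = 1/40 ≈ 0.025000
a(-6) + √(14 + q(-5, -2))*P = -3 + √(14 + 3)*(1/40) = -3 + √17*(1/40) = -3 + √17/40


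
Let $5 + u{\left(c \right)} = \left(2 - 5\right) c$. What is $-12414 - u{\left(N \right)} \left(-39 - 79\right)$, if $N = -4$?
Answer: $-11588$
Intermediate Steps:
$u{\left(c \right)} = -5 - 3 c$ ($u{\left(c \right)} = -5 + \left(2 - 5\right) c = -5 - 3 c$)
$-12414 - u{\left(N \right)} \left(-39 - 79\right) = -12414 - \left(-5 - -12\right) \left(-39 - 79\right) = -12414 - \left(-5 + 12\right) \left(-118\right) = -12414 - 7 \left(-118\right) = -12414 - -826 = -12414 + 826 = -11588$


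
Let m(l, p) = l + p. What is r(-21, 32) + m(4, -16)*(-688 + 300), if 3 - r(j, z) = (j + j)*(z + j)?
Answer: 5121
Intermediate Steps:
r(j, z) = 3 - 2*j*(j + z) (r(j, z) = 3 - (j + j)*(z + j) = 3 - 2*j*(j + z))
r(-21, 32) + m(4, -16)*(-688 + 300) = (3 - 2*(-21)**2 - 2*(-21)*32) + (4 - 16)*(-688 + 300) = (3 - 2*441 + 1344) - 12*(-388) = (3 - 882 + 1344) + 4656 = 465 + 4656 = 5121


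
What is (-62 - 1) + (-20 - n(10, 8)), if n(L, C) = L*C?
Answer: -163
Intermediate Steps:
n(L, C) = C*L
(-62 - 1) + (-20 - n(10, 8)) = (-62 - 1) + (-20 - 8*10) = -63 + (-20 - 1*80) = -63 + (-20 - 80) = -63 - 100 = -163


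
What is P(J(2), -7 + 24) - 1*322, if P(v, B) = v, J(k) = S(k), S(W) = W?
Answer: -320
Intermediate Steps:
J(k) = k
P(J(2), -7 + 24) - 1*322 = 2 - 1*322 = 2 - 322 = -320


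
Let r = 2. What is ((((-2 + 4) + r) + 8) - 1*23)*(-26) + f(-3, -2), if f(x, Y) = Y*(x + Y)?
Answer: 296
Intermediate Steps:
f(x, Y) = Y*(Y + x)
((((-2 + 4) + r) + 8) - 1*23)*(-26) + f(-3, -2) = ((((-2 + 4) + 2) + 8) - 1*23)*(-26) - 2*(-2 - 3) = (((2 + 2) + 8) - 23)*(-26) - 2*(-5) = ((4 + 8) - 23)*(-26) + 10 = (12 - 23)*(-26) + 10 = -11*(-26) + 10 = 286 + 10 = 296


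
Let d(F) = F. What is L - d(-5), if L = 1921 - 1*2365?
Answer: -439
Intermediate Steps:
L = -444 (L = 1921 - 2365 = -444)
L - d(-5) = -444 - 1*(-5) = -444 + 5 = -439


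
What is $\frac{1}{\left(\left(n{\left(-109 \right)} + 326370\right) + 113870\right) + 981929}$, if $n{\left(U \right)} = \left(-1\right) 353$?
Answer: $\frac{1}{1421816} \approx 7.0333 \cdot 10^{-7}$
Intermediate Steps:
$n{\left(U \right)} = -353$
$\frac{1}{\left(\left(n{\left(-109 \right)} + 326370\right) + 113870\right) + 981929} = \frac{1}{\left(\left(-353 + 326370\right) + 113870\right) + 981929} = \frac{1}{\left(326017 + 113870\right) + 981929} = \frac{1}{439887 + 981929} = \frac{1}{1421816}$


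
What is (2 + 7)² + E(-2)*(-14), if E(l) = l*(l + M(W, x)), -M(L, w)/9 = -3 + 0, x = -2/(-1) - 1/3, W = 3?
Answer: 781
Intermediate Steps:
x = 5/3 (x = -2*(-1) - 1*⅓ = 2 - ⅓ = 5/3 ≈ 1.6667)
M(L, w) = 27 (M(L, w) = -9*(-3 + 0) = -9*(-3) = 27)
E(l) = l*(27 + l) (E(l) = l*(l + 27) = l*(27 + l))
(2 + 7)² + E(-2)*(-14) = (2 + 7)² - 2*(27 - 2)*(-14) = 9² - 2*25*(-14) = 81 - 50*(-14) = 81 + 700 = 781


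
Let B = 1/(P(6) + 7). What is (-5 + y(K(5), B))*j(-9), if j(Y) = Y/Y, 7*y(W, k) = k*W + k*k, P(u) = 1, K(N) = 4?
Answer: -2207/448 ≈ -4.9263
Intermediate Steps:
B = ⅛ (B = 1/(1 + 7) = 1/8 = ⅛ ≈ 0.12500)
y(W, k) = k²/7 + W*k/7 (y(W, k) = (k*W + k*k)/7 = (W*k + k²)/7 = (k² + W*k)/7 = k²/7 + W*k/7)
j(Y) = 1
(-5 + y(K(5), B))*j(-9) = (-5 + (⅐)*(⅛)*(4 + ⅛))*1 = (-5 + (⅐)*(⅛)*(33/8))*1 = (-5 + 33/448)*1 = -2207/448*1 = -2207/448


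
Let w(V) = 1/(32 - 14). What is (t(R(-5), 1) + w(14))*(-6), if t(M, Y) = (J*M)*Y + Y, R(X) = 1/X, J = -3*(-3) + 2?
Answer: 103/15 ≈ 6.8667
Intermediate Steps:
J = 11 (J = 9 + 2 = 11)
t(M, Y) = Y + 11*M*Y (t(M, Y) = (11*M)*Y + Y = 11*M*Y + Y = Y + 11*M*Y)
w(V) = 1/18
(t(R(-5), 1) + w(14))*(-6) = (1*(1 + 11/(-5)) + 1/18)*(-6) = (1*(1 + 11*(-1/5)) + 1/18)*(-6) = (1*(1 - 11/5) + 1/18)*(-6) = (1*(-6/5) + 1/18)*(-6) = (-6/5 + 1/18)*(-6) = -103/90*(-6) = 103/15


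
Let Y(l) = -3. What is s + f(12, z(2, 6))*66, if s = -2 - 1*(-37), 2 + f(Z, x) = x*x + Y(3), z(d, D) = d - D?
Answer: 761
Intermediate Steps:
f(Z, x) = -5 + x² (f(Z, x) = -2 + (x*x - 3) = -2 + (x² - 3) = -2 + (-3 + x²) = -5 + x²)
s = 35 (s = -2 + 37 = 35)
s + f(12, z(2, 6))*66 = 35 + (-5 + (2 - 1*6)²)*66 = 35 + (-5 + (2 - 6)²)*66 = 35 + (-5 + (-4)²)*66 = 35 + (-5 + 16)*66 = 35 + 11*66 = 35 + 726 = 761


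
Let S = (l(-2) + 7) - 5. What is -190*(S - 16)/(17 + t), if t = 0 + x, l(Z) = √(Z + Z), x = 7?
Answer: 665/6 - 95*I/6 ≈ 110.83 - 15.833*I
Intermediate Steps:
l(Z) = √2*√Z (l(Z) = √(2*Z) = √2*√Z)
S = 2 + 2*I (S = (√2*√(-2) + 7) - 5 = (√2*(I*√2) + 7) - 5 = (2*I + 7) - 5 = (7 + 2*I) - 5 = 2 + 2*I ≈ 2.0 + 2.0*I)
t = 7 (t = 0 + 7 = 7)
-190*(S - 16)/(17 + t) = -190*((2 + 2*I) - 16)/(17 + 7) = -190*(-14 + 2*I)/24 = -190*(-7/12 + I/12) = 665/6 - 95*I/6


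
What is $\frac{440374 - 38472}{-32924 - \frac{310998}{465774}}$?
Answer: $- \frac{31199250358}{2555909029} \approx -12.207$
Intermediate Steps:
$\frac{440374 - 38472}{-32924 - \frac{310998}{465774}} = \frac{401902}{-32924 - \frac{51833}{77629}} = \frac{401902}{- \frac{2555909029}{77629}} = 401902 \left(- \frac{77629}{2555909029}\right) = - \frac{31199250358}{2555909029}$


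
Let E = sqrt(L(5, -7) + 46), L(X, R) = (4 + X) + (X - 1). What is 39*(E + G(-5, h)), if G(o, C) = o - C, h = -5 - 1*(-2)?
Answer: -78 + 39*sqrt(59) ≈ 221.56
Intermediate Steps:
h = -3 (h = -5 + 2 = -3)
L(X, R) = 3 + 2*X (L(X, R) = (4 + X) + (-1 + X) = 3 + 2*X)
E = sqrt(59) (E = sqrt((3 + 2*5) + 46) = sqrt((3 + 10) + 46) = sqrt(13 + 46) = sqrt(59) ≈ 7.6811)
39*(E + G(-5, h)) = 39*(sqrt(59) + (-5 - 1*(-3))) = 39*(sqrt(59) + (-5 + 3)) = 39*(sqrt(59) - 2) = 39*(-2 + sqrt(59)) = -78 + 39*sqrt(59)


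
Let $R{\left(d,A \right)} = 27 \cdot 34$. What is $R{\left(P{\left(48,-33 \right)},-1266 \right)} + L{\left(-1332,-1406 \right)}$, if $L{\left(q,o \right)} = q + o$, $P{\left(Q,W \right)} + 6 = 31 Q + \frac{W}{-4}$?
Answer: $-1820$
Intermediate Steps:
$P{\left(Q,W \right)} = -6 + 31 Q - \frac{W}{4}$ ($P{\left(Q,W \right)} = -6 + \left(31 Q + \frac{W}{-4}\right) = -6 + \left(31 Q + W \left(- \frac{1}{4}\right)\right) = -6 + \left(31 Q - \frac{W}{4}\right) = -6 + 31 Q - \frac{W}{4}$)
$R{\left(d,A \right)} = 918$
$L{\left(q,o \right)} = o + q$
$R{\left(P{\left(48,-33 \right)},-1266 \right)} + L{\left(-1332,-1406 \right)} = 918 - 2738 = -1820$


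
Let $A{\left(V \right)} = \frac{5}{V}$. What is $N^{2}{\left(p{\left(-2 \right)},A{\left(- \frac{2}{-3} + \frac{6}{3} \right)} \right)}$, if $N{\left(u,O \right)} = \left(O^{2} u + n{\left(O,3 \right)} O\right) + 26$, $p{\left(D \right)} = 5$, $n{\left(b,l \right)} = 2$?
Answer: $\frac{9174841}{4096} \approx 2240.0$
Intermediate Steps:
$N{\left(u,O \right)} = 26 + 2 O + u O^{2}$ ($N{\left(u,O \right)} = \left(O^{2} u + 2 O\right) + 26 = \left(u O^{2} + 2 O\right) + 26 = \left(2 O + u O^{2}\right) + 26 = 26 + 2 O + u O^{2}$)
$N^{2}{\left(p{\left(-2 \right)},A{\left(- \frac{2}{-3} + \frac{6}{3} \right)} \right)} = \left(26 + 2 \frac{5}{- \frac{2}{-3} + \frac{6}{3}} + 5 \left(\frac{5}{- \frac{2}{-3} + \frac{6}{3}}\right)^{2}\right)^{2} = \left(26 + 2 \frac{5}{\left(-2\right) \left(- \frac{1}{3}\right) + 6 \cdot \frac{1}{3}} + 5 \left(\frac{5}{\left(-2\right) \left(- \frac{1}{3}\right) + 6 \cdot \frac{1}{3}}\right)^{2}\right)^{2} = \left(26 + 2 \frac{5}{\frac{2}{3} + 2} + 5 \left(\frac{5}{\frac{2}{3} + 2}\right)^{2}\right)^{2} = \left(26 + 2 \frac{5}{\frac{8}{3}} + 5 \left(\frac{5}{\frac{8}{3}}\right)^{2}\right)^{2} = \left(26 + 2 \cdot 5 \cdot \frac{3}{8} + 5 \left(5 \cdot \frac{3}{8}\right)^{2}\right)^{2} = \left(26 + 2 \cdot \frac{15}{8} + 5 \left(\frac{15}{8}\right)^{2}\right)^{2} = \left(26 + \frac{15}{4} + 5 \cdot \frac{225}{64}\right)^{2} = \left(26 + \frac{15}{4} + \frac{1125}{64}\right)^{2} = \left(\frac{3029}{64}\right)^{2} = \frac{9174841}{4096}$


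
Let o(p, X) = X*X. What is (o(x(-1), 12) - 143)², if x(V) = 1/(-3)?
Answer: 1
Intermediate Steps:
x(V) = -⅓
o(p, X) = X²
(o(x(-1), 12) - 143)² = (12² - 143)² = (144 - 143)² = 1² = 1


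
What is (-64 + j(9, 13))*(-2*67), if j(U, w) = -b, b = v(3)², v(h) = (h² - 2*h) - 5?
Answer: 9112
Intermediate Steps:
v(h) = -5 + h² - 2*h
b = 4 (b = (-5 + 3² - 2*3)² = (-5 + 9 - 6)² = (-2)² = 4)
j(U, w) = -4 (j(U, w) = -1*4 = -4)
(-64 + j(9, 13))*(-2*67) = (-64 - 4)*(-2*67) = -68*(-134) = 9112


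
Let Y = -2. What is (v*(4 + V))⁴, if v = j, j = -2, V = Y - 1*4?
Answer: 256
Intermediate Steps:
V = -6 (V = -2 - 1*4 = -2 - 4 = -6)
v = -2
(v*(4 + V))⁴ = (-2*(4 - 6))⁴ = (-2*(-2))⁴ = 4⁴ = 256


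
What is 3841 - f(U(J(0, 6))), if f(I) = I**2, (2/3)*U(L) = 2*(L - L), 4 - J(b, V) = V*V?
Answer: 3841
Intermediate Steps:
J(b, V) = 4 - V**2 (J(b, V) = 4 - V*V = 4 - V**2)
U(L) = 0 (U(L) = 3*(2*(L - L))/2 = 3*(2*0)/2 = (3/2)*0 = 0)
3841 - f(U(J(0, 6))) = 3841 - 1*0**2 = 3841 - 1*0 = 3841 + 0 = 3841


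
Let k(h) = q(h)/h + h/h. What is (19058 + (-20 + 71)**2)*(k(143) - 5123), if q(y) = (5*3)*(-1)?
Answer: -1442215709/13 ≈ -1.1094e+8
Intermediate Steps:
q(y) = -15 (q(y) = 15*(-1) = -15)
k(h) = 1 - 15/h (k(h) = -15/h + h/h = -15/h + 1 = 1 - 15/h)
(19058 + (-20 + 71)**2)*(k(143) - 5123) = (19058 + (-20 + 71)**2)*((-15 + 143)/143 - 5123) = (19058 + 51**2)*((1/143)*128 - 5123) = (19058 + 2601)*(128/143 - 5123) = 21659*(-732461/143) = -1442215709/13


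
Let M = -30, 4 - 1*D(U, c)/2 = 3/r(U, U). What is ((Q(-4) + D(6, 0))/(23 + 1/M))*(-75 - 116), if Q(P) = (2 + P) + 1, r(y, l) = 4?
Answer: -31515/689 ≈ -45.740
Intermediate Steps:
Q(P) = 3 + P
D(U, c) = 13/2 (D(U, c) = 8 - 6/4 = 8 - 2*3/4 = 8 - 3/2 = 13/2)
((Q(-4) + D(6, 0))/(23 + 1/M))*(-75 - 116) = (((3 - 4) + 13/2)/(23 + 1/(-30)))*(-75 - 116) = ((-1 + 13/2)/(23 - 1/30))*(-191) = (11/(2*(689/30)))*(-191) = ((11/2)*(30/689))*(-191) = (165/689)*(-191) = -31515/689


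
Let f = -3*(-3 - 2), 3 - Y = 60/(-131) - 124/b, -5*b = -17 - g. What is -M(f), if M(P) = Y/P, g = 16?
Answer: -96169/64845 ≈ -1.4831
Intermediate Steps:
b = 33/5 (b = -(-17 - 1*16)/5 = -(-17 - 16)/5 = -1/5*(-33) = 33/5 ≈ 6.6000)
Y = 96169/4323 (Y = 3 - (60/(-131) - 124/33/5) = 3 - (60*(-1/131) - 124*5/33) = 3 - (-60/131 - 620/33) = 3 - 1*(-83200/4323) = 3 + 83200/4323 = 96169/4323 ≈ 22.246)
f = 15 (f = -3*(-5) = 15)
M(P) = 96169/(4323*P)
-M(f) = -96169/(4323*15) = -1*96169/64845 = -96169/64845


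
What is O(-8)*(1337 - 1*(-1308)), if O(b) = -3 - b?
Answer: 13225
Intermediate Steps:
O(-8)*(1337 - 1*(-1308)) = (-3 - 1*(-8))*(1337 - 1*(-1308)) = (-3 + 8)*(1337 + 1308) = 5*2645 = 13225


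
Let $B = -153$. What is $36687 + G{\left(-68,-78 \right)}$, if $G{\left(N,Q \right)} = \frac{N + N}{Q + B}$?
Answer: $\frac{8474833}{231} \approx 36688.0$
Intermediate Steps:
$G{\left(N,Q \right)} = \frac{2 N}{-153 + Q}$ ($G{\left(N,Q \right)} = \frac{N + N}{Q - 153} = \frac{2 N}{-153 + Q}$)
$36687 + G{\left(-68,-78 \right)} = 36687 + 2 \left(-68\right) \frac{1}{-153 - 78} = 36687 + 2 \left(-68\right) \frac{1}{-231} = 36687 + 2 \left(-68\right) \left(- \frac{1}{231}\right) = 36687 + \frac{136}{231} = \frac{8474833}{231}$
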